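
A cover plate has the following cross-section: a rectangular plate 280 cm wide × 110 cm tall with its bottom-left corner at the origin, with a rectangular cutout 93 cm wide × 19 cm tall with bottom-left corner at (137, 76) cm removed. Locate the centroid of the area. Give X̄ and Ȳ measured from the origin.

X̄ = 137.35 cm, Ȳ = 53.14 cm

Part | A | x̄ᵢ | ȳᵢ | A·x̄ᵢ | A·ȳᵢ
plate | 30800.00 | 140.00 | 55.00 | 4312000.00 | 1694000.00
hole | -1767.00 | 183.50 | 85.50 | -324244.50 | -151078.50
Σ | 29033.00 |  |  | 3987755.50 | 1542921.50
X̄ = 3987755.50 / 29033.00 = 137.35 cm
Ȳ = 1542921.50 / 29033.00 = 53.14 cm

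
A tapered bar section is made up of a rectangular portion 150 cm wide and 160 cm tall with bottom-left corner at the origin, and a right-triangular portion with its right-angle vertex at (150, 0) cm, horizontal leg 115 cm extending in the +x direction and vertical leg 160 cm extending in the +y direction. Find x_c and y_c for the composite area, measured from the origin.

Part | A | x̄ᵢ | ȳᵢ | A·x̄ᵢ | A·ȳᵢ
rectangular portion | 24000.00 | 75.00 | 80.00 | 1800000.00 | 1920000.00
triangular portion | 9200.00 | 188.33 | 53.33 | 1732666.67 | 490666.67
Σ | 33200.00 |  |  | 3532666.67 | 2410666.67
x_c = 3532666.67 / 33200.00 = 106.41 cm
y_c = 2410666.67 / 33200.00 = 72.61 cm

x_c = 106.41 cm, y_c = 72.61 cm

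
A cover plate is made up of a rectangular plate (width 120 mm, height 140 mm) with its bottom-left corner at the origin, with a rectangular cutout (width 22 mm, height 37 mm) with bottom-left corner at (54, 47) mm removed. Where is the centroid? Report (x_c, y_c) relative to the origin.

plate: A = 120 × 140 = 16800.00, centroid at (60.00, 70.00).
hole: A = −(22 × 37) = -814.00, centroid at (65.00, 65.50).
ΣA = 15986.00 mm²
ΣAx_c = (16800.00)(60.00) + (-814.00)(65.00) = 955090.00 mm³
ΣAy_c = (16800.00)(70.00) + (-814.00)(65.50) = 1122683.00 mm³
x_c = 955090.00 / 15986.00 = 59.75 mm
y_c = 1122683.00 / 15986.00 = 70.23 mm

x_c = 59.75 mm, y_c = 70.23 mm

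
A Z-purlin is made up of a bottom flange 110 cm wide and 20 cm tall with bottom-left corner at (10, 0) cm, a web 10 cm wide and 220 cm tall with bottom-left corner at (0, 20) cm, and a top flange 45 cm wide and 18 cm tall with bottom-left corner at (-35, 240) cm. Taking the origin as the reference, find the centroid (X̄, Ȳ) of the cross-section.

X̄ = 27.62 cm, Ȳ = 97.83 cm

Part | A | x̄ᵢ | ȳᵢ | A·x̄ᵢ | A·ȳᵢ
bottom flange | 2200.00 | 65.00 | 10.00 | 143000.00 | 22000.00
web | 2200.00 | 5.00 | 130.00 | 11000.00 | 286000.00
top flange | 810.00 | -12.50 | 249.00 | -10125.00 | 201690.00
Σ | 5210.00 |  |  | 143875.00 | 509690.00
X̄ = 143875.00 / 5210.00 = 27.62 cm
Ȳ = 509690.00 / 5210.00 = 97.83 cm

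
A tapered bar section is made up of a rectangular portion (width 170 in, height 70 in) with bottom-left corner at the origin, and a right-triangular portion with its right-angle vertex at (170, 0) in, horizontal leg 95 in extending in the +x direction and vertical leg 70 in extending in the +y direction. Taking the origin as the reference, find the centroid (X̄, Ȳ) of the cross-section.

X̄ = 110.48 in, Ȳ = 32.45 in

rectangular portion: A = 170 × 70 = 11900.00, centroid at (85.00, 35.00).
triangular portion: A = ½·95·70 = 3325.00, centroid at (201.67, 23.33).
ΣA = 15225.00 in², ΣAX̄ = 1682041.67 in³, ΣAȲ = 494083.33 in³.
X̄ = 1682041.67/15225.00 = 110.48 in; Ȳ = 494083.33/15225.00 = 32.45 in.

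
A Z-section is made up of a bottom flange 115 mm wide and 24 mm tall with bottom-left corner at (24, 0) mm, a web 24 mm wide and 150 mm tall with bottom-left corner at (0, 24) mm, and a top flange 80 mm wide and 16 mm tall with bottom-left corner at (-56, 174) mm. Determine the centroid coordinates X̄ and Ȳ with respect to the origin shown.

X̄ = 32.42 mm, Ȳ = 81.48 mm

Part | A | x̄ᵢ | ȳᵢ | A·x̄ᵢ | A·ȳᵢ
bottom flange | 2760.00 | 81.50 | 12.00 | 224940.00 | 33120.00
web | 3600.00 | 12.00 | 99.00 | 43200.00 | 356400.00
top flange | 1280.00 | -16.00 | 182.00 | -20480.00 | 232960.00
Σ | 7640.00 |  |  | 247660.00 | 622480.00
X̄ = 247660.00 / 7640.00 = 32.42 mm
Ȳ = 622480.00 / 7640.00 = 81.48 mm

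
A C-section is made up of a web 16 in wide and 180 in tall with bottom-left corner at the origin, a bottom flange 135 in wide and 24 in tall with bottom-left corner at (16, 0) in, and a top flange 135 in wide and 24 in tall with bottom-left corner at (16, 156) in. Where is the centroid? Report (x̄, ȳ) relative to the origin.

Part | A | x̄ᵢ | ȳᵢ | A·x̄ᵢ | A·ȳᵢ
web | 2880.00 | 8.00 | 90.00 | 23040.00 | 259200.00
bottom flange | 3240.00 | 83.50 | 12.00 | 270540.00 | 38880.00
top flange | 3240.00 | 83.50 | 168.00 | 270540.00 | 544320.00
Σ | 9360.00 |  |  | 564120.00 | 842400.00
x̄ = 564120.00 / 9360.00 = 60.27 in
ȳ = 842400.00 / 9360.00 = 90.00 in

x̄ = 60.27 in, ȳ = 90.00 in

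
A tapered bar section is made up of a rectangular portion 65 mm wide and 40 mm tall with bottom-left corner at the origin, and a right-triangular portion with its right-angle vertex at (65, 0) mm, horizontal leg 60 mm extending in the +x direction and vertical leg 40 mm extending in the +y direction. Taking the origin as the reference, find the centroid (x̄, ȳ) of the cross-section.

Part | A | x̄ᵢ | ȳᵢ | A·x̄ᵢ | A·ȳᵢ
rectangular portion | 2600.00 | 32.50 | 20.00 | 84500.00 | 52000.00
triangular portion | 1200.00 | 85.00 | 13.33 | 102000.00 | 16000.00
Σ | 3800.00 |  |  | 186500.00 | 68000.00
x̄ = 186500.00 / 3800.00 = 49.08 mm
ȳ = 68000.00 / 3800.00 = 17.89 mm

x̄ = 49.08 mm, ȳ = 17.89 mm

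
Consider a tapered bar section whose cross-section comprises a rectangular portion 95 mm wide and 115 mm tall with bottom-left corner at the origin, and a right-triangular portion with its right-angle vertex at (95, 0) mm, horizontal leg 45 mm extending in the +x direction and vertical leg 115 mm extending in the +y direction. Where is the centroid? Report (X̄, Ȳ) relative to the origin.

X̄ = 59.47 mm, Ȳ = 53.83 mm

Part | A | x̄ᵢ | ȳᵢ | A·x̄ᵢ | A·ȳᵢ
rectangular portion | 10925.00 | 47.50 | 57.50 | 518937.50 | 628187.50
triangular portion | 2587.50 | 110.00 | 38.33 | 284625.00 | 99187.50
Σ | 13512.50 |  |  | 803562.50 | 727375.00
X̄ = 803562.50 / 13512.50 = 59.47 mm
Ȳ = 727375.00 / 13512.50 = 53.83 mm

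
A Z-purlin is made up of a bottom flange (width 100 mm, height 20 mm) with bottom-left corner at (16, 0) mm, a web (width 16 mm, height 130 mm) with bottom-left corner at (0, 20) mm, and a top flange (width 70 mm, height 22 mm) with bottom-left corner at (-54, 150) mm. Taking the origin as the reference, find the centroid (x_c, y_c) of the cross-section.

x_c = 21.24 mm, y_c = 79.14 mm

bottom flange: A = 100 × 20 = 2000.00, centroid at (66.00, 10.00).
web: A = 16 × 130 = 2080.00, centroid at (8.00, 85.00).
top flange: A = 70 × 22 = 1540.00, centroid at (-19.00, 161.00).
ΣA = 5620.00 mm²
ΣAx_c = (2000.00)(66.00) + (2080.00)(8.00) + (1540.00)(-19.00) = 119380.00 mm³
ΣAy_c = (2000.00)(10.00) + (2080.00)(85.00) + (1540.00)(161.00) = 444740.00 mm³
x_c = 119380.00 / 5620.00 = 21.24 mm
y_c = 444740.00 / 5620.00 = 79.14 mm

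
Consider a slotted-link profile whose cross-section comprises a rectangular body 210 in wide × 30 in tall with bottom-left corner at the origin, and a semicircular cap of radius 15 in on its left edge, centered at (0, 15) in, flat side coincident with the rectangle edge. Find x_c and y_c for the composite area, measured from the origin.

x_c = 99.08 in, y_c = 15.00 in

rectangular body: A = 210 × 30 = 6300.00, centroid at (105.00, 15.00).
semicircular end: A = ½π·15² = 353.43, centroid at (-6.37, 15.00).
ΣA = 6653.43 in²
ΣAx_c = (6300.00)(105.00) + (353.43)(-6.37) = 659250.00 in³
ΣAy_c = (6300.00)(15.00) + (353.43)(15.00) = 99801.44 in³
x_c = 659250.00 / 6653.43 = 99.08 in
y_c = 99801.44 / 6653.43 = 15.00 in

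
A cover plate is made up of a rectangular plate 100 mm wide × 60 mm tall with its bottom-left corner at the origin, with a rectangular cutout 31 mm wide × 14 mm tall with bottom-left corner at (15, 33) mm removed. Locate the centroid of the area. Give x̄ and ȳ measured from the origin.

plate: A = 100 × 60 = 6000.00, centroid at (50.00, 30.00).
hole: A = −(31 × 14) = -434.00, centroid at (30.50, 40.00).
ΣA = 5566.00 mm², ΣAx̄ = 286763.00 mm³, ΣAȳ = 162640.00 mm³.
x̄ = 286763.00/5566.00 = 51.52 mm; ȳ = 162640.00/5566.00 = 29.22 mm.

x̄ = 51.52 mm, ȳ = 29.22 mm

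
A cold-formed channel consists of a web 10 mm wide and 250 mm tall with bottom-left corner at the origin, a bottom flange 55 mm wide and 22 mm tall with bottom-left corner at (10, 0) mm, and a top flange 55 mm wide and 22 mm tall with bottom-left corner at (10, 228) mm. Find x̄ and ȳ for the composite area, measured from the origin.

x̄ = 20.99 mm, ȳ = 125.00 mm

web: A = 10 × 250 = 2500.00, centroid at (5.00, 125.00).
bottom flange: A = 55 × 22 = 1210.00, centroid at (37.50, 11.00).
top flange: A = 55 × 22 = 1210.00, centroid at (37.50, 239.00).
ΣA = 4920.00 mm²
ΣAx̄ = (2500.00)(5.00) + (1210.00)(37.50) + (1210.00)(37.50) = 103250.00 mm³
ΣAȳ = (2500.00)(125.00) + (1210.00)(11.00) + (1210.00)(239.00) = 615000.00 mm³
x̄ = 103250.00 / 4920.00 = 20.99 mm
ȳ = 615000.00 / 4920.00 = 125.00 mm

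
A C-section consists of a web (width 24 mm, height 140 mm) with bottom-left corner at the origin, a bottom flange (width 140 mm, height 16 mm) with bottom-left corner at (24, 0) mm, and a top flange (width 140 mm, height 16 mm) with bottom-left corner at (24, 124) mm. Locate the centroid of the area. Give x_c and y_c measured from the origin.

web: A = 24 × 140 = 3360.00, centroid at (12.00, 70.00).
bottom flange: A = 140 × 16 = 2240.00, centroid at (94.00, 8.00).
top flange: A = 140 × 16 = 2240.00, centroid at (94.00, 132.00).
ΣA = 7840.00 mm²
ΣAx_c = (3360.00)(12.00) + (2240.00)(94.00) + (2240.00)(94.00) = 461440.00 mm³
ΣAy_c = (3360.00)(70.00) + (2240.00)(8.00) + (2240.00)(132.00) = 548800.00 mm³
x_c = 461440.00 / 7840.00 = 58.86 mm
y_c = 548800.00 / 7840.00 = 70.00 mm

x_c = 58.86 mm, y_c = 70.00 mm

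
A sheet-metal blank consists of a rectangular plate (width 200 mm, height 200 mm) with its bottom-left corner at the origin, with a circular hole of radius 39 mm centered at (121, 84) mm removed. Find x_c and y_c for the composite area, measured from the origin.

x_c = 97.15 mm, y_c = 102.17 mm

plate: A = 200 × 200 = 40000.00, centroid at (100.00, 100.00).
hole: A = −π·39² = -4778.36, centroid at (121.00, 84.00).
ΣA = 35221.64 mm²
ΣAx_c = (40000.00)(100.00) + (-4778.36)(121.00) = 3421818.15 mm³
ΣAy_c = (40000.00)(100.00) + (-4778.36)(84.00) = 3598617.56 mm³
x_c = 3421818.15 / 35221.64 = 97.15 mm
y_c = 3598617.56 / 35221.64 = 102.17 mm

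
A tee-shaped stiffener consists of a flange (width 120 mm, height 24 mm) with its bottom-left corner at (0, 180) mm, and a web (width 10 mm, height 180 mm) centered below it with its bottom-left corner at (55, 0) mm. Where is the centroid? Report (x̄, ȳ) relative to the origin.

x̄ = 60.00 mm, ȳ = 152.77 mm

Part | A | x̄ᵢ | ȳᵢ | A·x̄ᵢ | A·ȳᵢ
web | 1800.00 | 60.00 | 90.00 | 108000.00 | 162000.00
flange | 2880.00 | 60.00 | 192.00 | 172800.00 | 552960.00
Σ | 4680.00 |  |  | 280800.00 | 714960.00
x̄ = 280800.00 / 4680.00 = 60.00 mm
ȳ = 714960.00 / 4680.00 = 152.77 mm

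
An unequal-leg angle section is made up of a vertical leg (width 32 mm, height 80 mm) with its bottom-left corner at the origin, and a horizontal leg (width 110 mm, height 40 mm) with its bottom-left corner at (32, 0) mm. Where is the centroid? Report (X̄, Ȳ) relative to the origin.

X̄ = 60.89 mm, Ȳ = 27.36 mm

vertical leg: A = 32 × 80 = 2560.00, centroid at (16.00, 40.00).
horizontal leg: A = 110 × 40 = 4400.00, centroid at (87.00, 20.00).
ΣA = 6960.00 mm², ΣAX̄ = 423760.00 mm³, ΣAȲ = 190400.00 mm³.
X̄ = 423760.00/6960.00 = 60.89 mm; Ȳ = 190400.00/6960.00 = 27.36 mm.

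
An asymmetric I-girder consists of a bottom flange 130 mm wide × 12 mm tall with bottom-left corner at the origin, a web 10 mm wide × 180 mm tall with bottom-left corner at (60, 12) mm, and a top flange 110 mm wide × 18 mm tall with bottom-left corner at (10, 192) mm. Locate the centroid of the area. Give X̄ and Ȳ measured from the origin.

bottom flange: A = 130 × 12 = 1560.00, centroid at (65.00, 6.00).
web: A = 10 × 180 = 1800.00, centroid at (65.00, 102.00).
top flange: A = 110 × 18 = 1980.00, centroid at (65.00, 201.00).
ΣA = 5340.00 mm², ΣAX̄ = 347100.00 mm³, ΣAȲ = 590940.00 mm³.
X̄ = 347100.00/5340.00 = 65.00 mm; Ȳ = 590940.00/5340.00 = 110.66 mm.

X̄ = 65.00 mm, Ȳ = 110.66 mm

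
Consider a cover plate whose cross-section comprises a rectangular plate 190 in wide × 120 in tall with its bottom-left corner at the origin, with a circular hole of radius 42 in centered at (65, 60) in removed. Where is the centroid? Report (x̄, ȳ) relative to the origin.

plate: A = 190 × 120 = 22800.00, centroid at (95.00, 60.00).
hole: A = −π·42² = -5541.77, centroid at (65.00, 60.00).
ΣA = 17258.23 in², ΣAx̄ = 1805784.99 in³, ΣAȳ = 1035493.83 in³.
x̄ = 1805784.99/17258.23 = 104.63 in; ȳ = 1035493.83/17258.23 = 60.00 in.

x̄ = 104.63 in, ȳ = 60.00 in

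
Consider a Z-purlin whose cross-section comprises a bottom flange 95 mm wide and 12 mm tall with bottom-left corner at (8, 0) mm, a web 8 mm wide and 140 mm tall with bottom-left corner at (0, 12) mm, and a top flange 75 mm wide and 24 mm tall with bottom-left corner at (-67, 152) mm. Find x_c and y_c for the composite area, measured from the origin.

bottom flange: A = 95 × 12 = 1140.00, centroid at (55.50, 6.00).
web: A = 8 × 140 = 1120.00, centroid at (4.00, 82.00).
top flange: A = 75 × 24 = 1800.00, centroid at (-29.50, 164.00).
ΣA = 4060.00 mm²
ΣAx_c = (1140.00)(55.50) + (1120.00)(4.00) + (1800.00)(-29.50) = 14650.00 mm³
ΣAy_c = (1140.00)(6.00) + (1120.00)(82.00) + (1800.00)(164.00) = 393880.00 mm³
x_c = 14650.00 / 4060.00 = 3.61 mm
y_c = 393880.00 / 4060.00 = 97.01 mm

x_c = 3.61 mm, y_c = 97.01 mm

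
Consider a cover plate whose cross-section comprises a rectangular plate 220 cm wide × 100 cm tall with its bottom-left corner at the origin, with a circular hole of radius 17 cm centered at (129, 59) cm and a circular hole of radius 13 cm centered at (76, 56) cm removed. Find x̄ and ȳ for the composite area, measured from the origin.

Part | A | x̄ᵢ | ȳᵢ | A·x̄ᵢ | A·ȳᵢ
plate | 22000.00 | 110.00 | 50.00 | 2420000.00 | 1100000.00
hole 1 | -907.92 | 129.00 | 59.00 | -117121.72 | -53567.30
hole 2 | -530.93 | 76.00 | 56.00 | -40350.62 | -29732.03
Σ | 20561.15 |  |  | 2262527.67 | 1016700.67
x̄ = 2262527.67 / 20561.15 = 110.04 cm
ȳ = 1016700.67 / 20561.15 = 49.45 cm

x̄ = 110.04 cm, ȳ = 49.45 cm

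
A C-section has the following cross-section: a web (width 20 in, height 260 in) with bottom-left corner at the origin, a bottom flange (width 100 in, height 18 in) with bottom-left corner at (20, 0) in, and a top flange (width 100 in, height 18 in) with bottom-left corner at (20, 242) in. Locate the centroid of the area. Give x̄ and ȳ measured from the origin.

x̄ = 34.55 in, ȳ = 130.00 in

Part | A | x̄ᵢ | ȳᵢ | A·x̄ᵢ | A·ȳᵢ
web | 5200.00 | 10.00 | 130.00 | 52000.00 | 676000.00
bottom flange | 1800.00 | 70.00 | 9.00 | 126000.00 | 16200.00
top flange | 1800.00 | 70.00 | 251.00 | 126000.00 | 451800.00
Σ | 8800.00 |  |  | 304000.00 | 1144000.00
x̄ = 304000.00 / 8800.00 = 34.55 in
ȳ = 1144000.00 / 8800.00 = 130.00 in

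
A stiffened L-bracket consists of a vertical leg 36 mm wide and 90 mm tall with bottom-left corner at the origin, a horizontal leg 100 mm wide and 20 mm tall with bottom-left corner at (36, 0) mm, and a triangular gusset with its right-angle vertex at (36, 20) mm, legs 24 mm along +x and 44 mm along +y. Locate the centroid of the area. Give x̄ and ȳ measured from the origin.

x̄ = 43.96 mm, ȳ = 31.92 mm

vertical leg: A = 36 × 90 = 3240.00, centroid at (18.00, 45.00).
horizontal leg: A = 100 × 20 = 2000.00, centroid at (86.00, 10.00).
gusset: A = ½·24·44 = 528.00, centroid at (44.00, 34.67).
ΣA = 5768.00 mm², ΣAx̄ = 253552.00 mm³, ΣAȳ = 184104.00 mm³.
x̄ = 253552.00/5768.00 = 43.96 mm; ȳ = 184104.00/5768.00 = 31.92 mm.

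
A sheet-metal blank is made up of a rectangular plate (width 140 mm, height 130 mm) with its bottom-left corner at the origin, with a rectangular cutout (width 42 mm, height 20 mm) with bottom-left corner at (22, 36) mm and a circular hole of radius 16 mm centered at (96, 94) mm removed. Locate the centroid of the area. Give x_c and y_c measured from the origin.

plate: A = 140 × 130 = 18200.00, centroid at (70.00, 65.00).
hole 1: A = −(42 × 20) = -840.00, centroid at (43.00, 46.00).
hole 2: A = −π·16² = -804.25, centroid at (96.00, 94.00).
ΣA = 16555.75 mm²
ΣAx_c = (18200.00)(70.00) + (-840.00)(43.00) + (-804.25)(96.00) = 1160672.22 mm³
ΣAy_c = (18200.00)(65.00) + (-840.00)(46.00) + (-804.25)(94.00) = 1068760.71 mm³
x_c = 1160672.22 / 16555.75 = 70.11 mm
y_c = 1068760.71 / 16555.75 = 64.56 mm

x_c = 70.11 mm, y_c = 64.56 mm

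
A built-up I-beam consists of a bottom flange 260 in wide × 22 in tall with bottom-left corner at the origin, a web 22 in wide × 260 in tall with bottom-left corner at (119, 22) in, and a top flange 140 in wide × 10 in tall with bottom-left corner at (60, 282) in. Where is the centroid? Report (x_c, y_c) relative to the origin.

x_c = 130.00 in, y_c = 103.91 in

bottom flange: A = 260 × 22 = 5720.00, centroid at (130.00, 11.00).
web: A = 22 × 260 = 5720.00, centroid at (130.00, 152.00).
top flange: A = 140 × 10 = 1400.00, centroid at (130.00, 287.00).
ΣA = 12840.00 in²
ΣAx_c = (5720.00)(130.00) + (5720.00)(130.00) + (1400.00)(130.00) = 1669200.00 in³
ΣAy_c = (5720.00)(11.00) + (5720.00)(152.00) + (1400.00)(287.00) = 1334160.00 in³
x_c = 1669200.00 / 12840.00 = 130.00 in
y_c = 1334160.00 / 12840.00 = 103.91 in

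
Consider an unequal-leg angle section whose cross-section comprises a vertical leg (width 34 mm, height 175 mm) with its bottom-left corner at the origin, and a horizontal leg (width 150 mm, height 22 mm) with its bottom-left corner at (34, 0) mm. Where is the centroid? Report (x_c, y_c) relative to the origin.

vertical leg: A = 34 × 175 = 5950.00, centroid at (17.00, 87.50).
horizontal leg: A = 150 × 22 = 3300.00, centroid at (109.00, 11.00).
ΣA = 9250.00 mm², ΣAx_c = 460850.00 mm³, ΣAy_c = 556925.00 mm³.
x_c = 460850.00/9250.00 = 49.82 mm; y_c = 556925.00/9250.00 = 60.21 mm.

x_c = 49.82 mm, y_c = 60.21 mm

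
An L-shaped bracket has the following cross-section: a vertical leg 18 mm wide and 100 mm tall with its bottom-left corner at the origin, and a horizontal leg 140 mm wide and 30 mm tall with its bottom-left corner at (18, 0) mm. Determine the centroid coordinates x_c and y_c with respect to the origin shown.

vertical leg: A = 18 × 100 = 1800.00, centroid at (9.00, 50.00).
horizontal leg: A = 140 × 30 = 4200.00, centroid at (88.00, 15.00).
ΣA = 6000.00 mm²
ΣAx_c = (1800.00)(9.00) + (4200.00)(88.00) = 385800.00 mm³
ΣAy_c = (1800.00)(50.00) + (4200.00)(15.00) = 153000.00 mm³
x_c = 385800.00 / 6000.00 = 64.30 mm
y_c = 153000.00 / 6000.00 = 25.50 mm

x_c = 64.30 mm, y_c = 25.50 mm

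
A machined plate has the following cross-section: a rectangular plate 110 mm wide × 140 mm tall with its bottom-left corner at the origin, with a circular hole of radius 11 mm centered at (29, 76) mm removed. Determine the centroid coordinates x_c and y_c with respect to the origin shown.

plate: A = 110 × 140 = 15400.00, centroid at (55.00, 70.00).
hole: A = −π·11² = -380.13, centroid at (29.00, 76.00).
ΣA = 15019.87 mm², ΣAx_c = 835976.15 mm³, ΣAy_c = 1049109.91 mm³.
x_c = 835976.15/15019.87 = 55.66 mm; y_c = 1049109.91/15019.87 = 69.85 mm.

x_c = 55.66 mm, y_c = 69.85 mm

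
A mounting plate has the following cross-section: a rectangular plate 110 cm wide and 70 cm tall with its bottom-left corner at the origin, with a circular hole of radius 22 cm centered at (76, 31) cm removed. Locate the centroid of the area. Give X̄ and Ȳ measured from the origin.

X̄ = 49.83 cm, Ȳ = 35.98 cm

plate: A = 110 × 70 = 7700.00, centroid at (55.00, 35.00).
hole: A = −π·22² = -1520.53, centroid at (76.00, 31.00).
ΣA = 6179.47 cm²
ΣAX̄ = (7700.00)(55.00) + (-1520.53)(76.00) = 307939.66 cm³
ΣAȲ = (7700.00)(35.00) + (-1520.53)(31.00) = 222363.54 cm³
X̄ = 307939.66 / 6179.47 = 49.83 cm
Ȳ = 222363.54 / 6179.47 = 35.98 cm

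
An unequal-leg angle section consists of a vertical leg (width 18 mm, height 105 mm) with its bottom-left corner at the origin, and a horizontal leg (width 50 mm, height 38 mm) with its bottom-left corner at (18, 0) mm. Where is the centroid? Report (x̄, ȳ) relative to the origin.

vertical leg: A = 18 × 105 = 1890.00, centroid at (9.00, 52.50).
horizontal leg: A = 50 × 38 = 1900.00, centroid at (43.00, 19.00).
ΣA = 3790.00 mm²
ΣAx̄ = (1890.00)(9.00) + (1900.00)(43.00) = 98710.00 mm³
ΣAȳ = (1890.00)(52.50) + (1900.00)(19.00) = 135325.00 mm³
x̄ = 98710.00 / 3790.00 = 26.04 mm
ȳ = 135325.00 / 3790.00 = 35.71 mm

x̄ = 26.04 mm, ȳ = 35.71 mm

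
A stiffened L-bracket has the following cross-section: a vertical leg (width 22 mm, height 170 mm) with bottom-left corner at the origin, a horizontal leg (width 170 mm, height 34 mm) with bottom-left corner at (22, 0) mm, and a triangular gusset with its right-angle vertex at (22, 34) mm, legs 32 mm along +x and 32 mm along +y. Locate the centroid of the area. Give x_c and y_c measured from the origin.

vertical leg: A = 22 × 170 = 3740.00, centroid at (11.00, 85.00).
horizontal leg: A = 170 × 34 = 5780.00, centroid at (107.00, 17.00).
gusset: A = ½·32·32 = 512.00, centroid at (32.67, 44.67).
ΣA = 10032.00 mm²
ΣAx_c = (3740.00)(11.00) + (5780.00)(107.00) + (512.00)(32.67) = 676325.33 mm³
ΣAy_c = (3740.00)(85.00) + (5780.00)(17.00) + (512.00)(44.67) = 439029.33 mm³
x_c = 676325.33 / 10032.00 = 67.42 mm
y_c = 439029.33 / 10032.00 = 43.76 mm

x_c = 67.42 mm, y_c = 43.76 mm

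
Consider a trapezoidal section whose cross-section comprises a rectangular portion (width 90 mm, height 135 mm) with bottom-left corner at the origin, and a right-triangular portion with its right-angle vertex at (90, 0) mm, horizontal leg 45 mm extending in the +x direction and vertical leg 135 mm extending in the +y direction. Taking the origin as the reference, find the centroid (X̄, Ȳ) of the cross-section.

Part | A | x̄ᵢ | ȳᵢ | A·x̄ᵢ | A·ȳᵢ
rectangular portion | 12150.00 | 45.00 | 67.50 | 546750.00 | 820125.00
triangular portion | 3037.50 | 105.00 | 45.00 | 318937.50 | 136687.50
Σ | 15187.50 |  |  | 865687.50 | 956812.50
X̄ = 865687.50 / 15187.50 = 57.00 mm
Ȳ = 956812.50 / 15187.50 = 63.00 mm

X̄ = 57.00 mm, Ȳ = 63.00 mm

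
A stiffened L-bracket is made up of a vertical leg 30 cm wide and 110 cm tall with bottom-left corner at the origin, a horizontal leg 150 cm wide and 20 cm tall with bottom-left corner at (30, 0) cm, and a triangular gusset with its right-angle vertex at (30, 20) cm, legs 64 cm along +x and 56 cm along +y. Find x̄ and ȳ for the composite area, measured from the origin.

vertical leg: A = 30 × 110 = 3300.00, centroid at (15.00, 55.00).
horizontal leg: A = 150 × 20 = 3000.00, centroid at (105.00, 10.00).
gusset: A = ½·64·56 = 1792.00, centroid at (51.33, 38.67).
ΣA = 8092.00 cm²
ΣAx̄ = (3300.00)(15.00) + (3000.00)(105.00) + (1792.00)(51.33) = 456489.33 cm³
ΣAȳ = (3300.00)(55.00) + (3000.00)(10.00) + (1792.00)(38.67) = 280790.67 cm³
x̄ = 456489.33 / 8092.00 = 56.41 cm
ȳ = 280790.67 / 8092.00 = 34.70 cm

x̄ = 56.41 cm, ȳ = 34.70 cm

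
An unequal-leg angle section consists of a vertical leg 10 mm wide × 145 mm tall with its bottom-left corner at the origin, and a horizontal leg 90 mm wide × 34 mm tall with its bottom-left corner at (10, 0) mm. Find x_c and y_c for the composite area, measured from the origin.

Part | A | x̄ᵢ | ȳᵢ | A·x̄ᵢ | A·ȳᵢ
vertical leg | 1450.00 | 5.00 | 72.50 | 7250.00 | 105125.00
horizontal leg | 3060.00 | 55.00 | 17.00 | 168300.00 | 52020.00
Σ | 4510.00 |  |  | 175550.00 | 157145.00
x_c = 175550.00 / 4510.00 = 38.92 mm
y_c = 157145.00 / 4510.00 = 34.84 mm

x_c = 38.92 mm, y_c = 34.84 mm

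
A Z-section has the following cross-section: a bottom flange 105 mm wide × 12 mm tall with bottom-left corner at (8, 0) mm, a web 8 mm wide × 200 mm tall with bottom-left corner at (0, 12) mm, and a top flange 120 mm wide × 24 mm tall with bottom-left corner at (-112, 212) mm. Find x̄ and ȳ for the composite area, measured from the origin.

Part | A | x̄ᵢ | ȳᵢ | A·x̄ᵢ | A·ȳᵢ
bottom flange | 1260.00 | 60.50 | 6.00 | 76230.00 | 7560.00
web | 1600.00 | 4.00 | 112.00 | 6400.00 | 179200.00
top flange | 2880.00 | -52.00 | 224.00 | -149760.00 | 645120.00
Σ | 5740.00 |  |  | -67130.00 | 831880.00
x̄ = -67130.00 / 5740.00 = -11.70 mm
ȳ = 831880.00 / 5740.00 = 144.93 mm

x̄ = -11.70 mm, ȳ = 144.93 mm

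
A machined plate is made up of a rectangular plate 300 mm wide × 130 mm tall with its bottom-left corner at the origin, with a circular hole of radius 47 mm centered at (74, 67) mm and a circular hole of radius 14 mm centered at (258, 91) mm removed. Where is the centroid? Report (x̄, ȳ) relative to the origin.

x̄ = 164.66 mm, ȳ = 64.05 mm

Part | A | x̄ᵢ | ȳᵢ | A·x̄ᵢ | A·ȳᵢ
plate | 39000.00 | 150.00 | 65.00 | 5850000.00 | 2535000.00
hole 1 | -6939.78 | 74.00 | 67.00 | -513543.58 | -464965.14
hole 2 | -615.75 | 258.00 | 91.00 | -158864.06 | -56033.45
Σ | 31444.47 |  |  | 5177592.36 | 2014001.42
x̄ = 5177592.36 / 31444.47 = 164.66 mm
ȳ = 2014001.42 / 31444.47 = 64.05 mm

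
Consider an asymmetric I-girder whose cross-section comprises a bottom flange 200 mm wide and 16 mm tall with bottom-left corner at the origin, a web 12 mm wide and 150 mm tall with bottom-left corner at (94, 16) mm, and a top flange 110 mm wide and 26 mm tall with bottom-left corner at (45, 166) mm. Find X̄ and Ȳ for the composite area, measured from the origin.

bottom flange: A = 200 × 16 = 3200.00, centroid at (100.00, 8.00).
web: A = 12 × 150 = 1800.00, centroid at (100.00, 91.00).
top flange: A = 110 × 26 = 2860.00, centroid at (100.00, 179.00).
ΣA = 7860.00 mm²
ΣAX̄ = (3200.00)(100.00) + (1800.00)(100.00) + (2860.00)(100.00) = 786000.00 mm³
ΣAȲ = (3200.00)(8.00) + (1800.00)(91.00) + (2860.00)(179.00) = 701340.00 mm³
X̄ = 786000.00 / 7860.00 = 100.00 mm
Ȳ = 701340.00 / 7860.00 = 89.23 mm

X̄ = 100.00 mm, Ȳ = 89.23 mm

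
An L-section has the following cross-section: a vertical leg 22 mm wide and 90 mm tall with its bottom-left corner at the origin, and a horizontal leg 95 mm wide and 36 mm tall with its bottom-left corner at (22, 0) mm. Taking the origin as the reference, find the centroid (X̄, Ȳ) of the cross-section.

vertical leg: A = 22 × 90 = 1980.00, centroid at (11.00, 45.00).
horizontal leg: A = 95 × 36 = 3420.00, centroid at (69.50, 18.00).
ΣA = 5400.00 mm², ΣAX̄ = 259470.00 mm³, ΣAȲ = 150660.00 mm³.
X̄ = 259470.00/5400.00 = 48.05 mm; Ȳ = 150660.00/5400.00 = 27.90 mm.

X̄ = 48.05 mm, Ȳ = 27.90 mm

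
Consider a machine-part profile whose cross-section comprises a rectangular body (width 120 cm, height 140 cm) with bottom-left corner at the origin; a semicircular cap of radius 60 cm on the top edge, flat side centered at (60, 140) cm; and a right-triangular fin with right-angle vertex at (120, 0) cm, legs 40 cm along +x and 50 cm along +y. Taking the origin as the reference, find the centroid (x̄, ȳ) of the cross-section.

x̄ = 63.13 cm, ȳ = 90.74 cm

rectangular body: A = 120 × 140 = 16800.00, centroid at (60.00, 70.00).
semicircular top: A = ½π·60² = 5654.87, centroid at (60.00, 165.46).
triangular fin: A = ½·40·50 = 1000.00, centroid at (133.33, 16.67).
ΣA = 23454.87 cm², ΣAx̄ = 1480625.34 cm³, ΣAȳ = 2128348.02 cm³.
x̄ = 1480625.34/23454.87 = 63.13 cm; ȳ = 2128348.02/23454.87 = 90.74 cm.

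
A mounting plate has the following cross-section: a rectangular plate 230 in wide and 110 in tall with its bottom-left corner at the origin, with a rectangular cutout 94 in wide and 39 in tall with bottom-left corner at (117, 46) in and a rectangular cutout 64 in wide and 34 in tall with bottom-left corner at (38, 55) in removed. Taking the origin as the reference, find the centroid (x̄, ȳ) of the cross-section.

plate: A = 230 × 110 = 25300.00, centroid at (115.00, 55.00).
hole 1: A = −(94 × 39) = -3666.00, centroid at (164.00, 65.50).
hole 2: A = −(64 × 34) = -2176.00, centroid at (70.00, 72.00).
ΣA = 19458.00 in², ΣAx̄ = 2155956.00 in³, ΣAȳ = 994705.00 in³.
x̄ = 2155956.00/19458.00 = 110.80 in; ȳ = 994705.00/19458.00 = 51.12 in.

x̄ = 110.80 in, ȳ = 51.12 in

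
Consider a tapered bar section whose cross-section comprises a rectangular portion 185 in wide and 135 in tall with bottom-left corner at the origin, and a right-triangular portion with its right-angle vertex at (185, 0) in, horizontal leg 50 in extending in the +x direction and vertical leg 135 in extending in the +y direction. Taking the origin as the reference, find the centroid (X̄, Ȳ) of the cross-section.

X̄ = 105.50 in, Ȳ = 64.82 in

Part | A | x̄ᵢ | ȳᵢ | A·x̄ᵢ | A·ȳᵢ
rectangular portion | 24975.00 | 92.50 | 67.50 | 2310187.50 | 1685812.50
triangular portion | 3375.00 | 201.67 | 45.00 | 680625.00 | 151875.00
Σ | 28350.00 |  |  | 2990812.50 | 1837687.50
X̄ = 2990812.50 / 28350.00 = 105.50 in
Ȳ = 1837687.50 / 28350.00 = 64.82 in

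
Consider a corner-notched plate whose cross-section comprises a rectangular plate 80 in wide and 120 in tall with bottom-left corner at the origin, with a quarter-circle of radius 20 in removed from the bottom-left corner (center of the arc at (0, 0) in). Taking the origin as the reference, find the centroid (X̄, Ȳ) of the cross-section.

X̄ = 41.07 in, Ȳ = 61.74 in

plate: A = 80 × 120 = 9600.00, centroid at (40.00, 60.00).
removed quarter-circle: A = −¼π·20² = -314.16, centroid at (8.49, 8.49).
ΣA = 9285.84 in²
ΣAX̄ = (9600.00)(40.00) + (-314.16)(8.49) = 381333.33 in³
ΣAȲ = (9600.00)(60.00) + (-314.16)(8.49) = 573333.33 in³
X̄ = 381333.33 / 9285.84 = 41.07 in
Ȳ = 573333.33 / 9285.84 = 61.74 in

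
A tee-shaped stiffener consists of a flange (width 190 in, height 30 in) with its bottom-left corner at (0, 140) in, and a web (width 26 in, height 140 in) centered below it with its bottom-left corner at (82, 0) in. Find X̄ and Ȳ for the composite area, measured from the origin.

X̄ = 95.00 in, Ȳ = 121.87 in

web: A = 26 × 140 = 3640.00, centroid at (95.00, 70.00).
flange: A = 190 × 30 = 5700.00, centroid at (95.00, 155.00).
ΣA = 9340.00 in², ΣAX̄ = 887300.00 in³, ΣAȲ = 1138300.00 in³.
X̄ = 887300.00/9340.00 = 95.00 in; Ȳ = 1138300.00/9340.00 = 121.87 in.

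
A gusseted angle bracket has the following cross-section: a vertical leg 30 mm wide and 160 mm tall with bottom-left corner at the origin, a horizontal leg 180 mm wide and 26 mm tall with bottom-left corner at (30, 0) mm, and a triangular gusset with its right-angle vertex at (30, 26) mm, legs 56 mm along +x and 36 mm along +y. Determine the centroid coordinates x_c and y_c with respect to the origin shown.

x_c = 65.09 mm, y_c = 46.07 mm

Part | A | x̄ᵢ | ȳᵢ | A·x̄ᵢ | A·ȳᵢ
vertical leg | 4800.00 | 15.00 | 80.00 | 72000.00 | 384000.00
horizontal leg | 4680.00 | 120.00 | 13.00 | 561600.00 | 60840.00
gusset | 1008.00 | 48.67 | 38.00 | 49056.00 | 38304.00
Σ | 10488.00 |  |  | 682656.00 | 483144.00
x_c = 682656.00 / 10488.00 = 65.09 mm
y_c = 483144.00 / 10488.00 = 46.07 mm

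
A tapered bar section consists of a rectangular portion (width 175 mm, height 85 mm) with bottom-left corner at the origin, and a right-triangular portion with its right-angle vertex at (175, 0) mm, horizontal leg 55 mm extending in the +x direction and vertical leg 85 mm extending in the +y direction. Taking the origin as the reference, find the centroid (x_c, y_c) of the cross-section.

x_c = 101.87 mm, y_c = 40.58 mm

rectangular portion: A = 175 × 85 = 14875.00, centroid at (87.50, 42.50).
triangular portion: A = ½·55·85 = 2337.50, centroid at (193.33, 28.33).
ΣA = 17212.50 mm², ΣAx_c = 1753479.17 mm³, ΣAy_c = 698416.67 mm³.
x_c = 1753479.17/17212.50 = 101.87 mm; y_c = 698416.67/17212.50 = 40.58 mm.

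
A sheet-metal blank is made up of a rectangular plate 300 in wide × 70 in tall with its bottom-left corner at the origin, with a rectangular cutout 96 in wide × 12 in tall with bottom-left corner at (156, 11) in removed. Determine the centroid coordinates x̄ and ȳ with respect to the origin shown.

Part | A | x̄ᵢ | ȳᵢ | A·x̄ᵢ | A·ȳᵢ
plate | 21000.00 | 150.00 | 35.00 | 3150000.00 | 735000.00
hole | -1152.00 | 204.00 | 17.00 | -235008.00 | -19584.00
Σ | 19848.00 |  |  | 2914992.00 | 715416.00
x̄ = 2914992.00 / 19848.00 = 146.87 in
ȳ = 715416.00 / 19848.00 = 36.04 in

x̄ = 146.87 in, ȳ = 36.04 in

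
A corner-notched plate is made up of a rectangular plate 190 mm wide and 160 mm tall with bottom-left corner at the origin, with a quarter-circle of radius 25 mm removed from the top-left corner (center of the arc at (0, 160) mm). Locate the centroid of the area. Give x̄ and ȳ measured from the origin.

Part | A | x̄ᵢ | ȳᵢ | A·x̄ᵢ | A·ȳᵢ
plate | 30400.00 | 95.00 | 80.00 | 2888000.00 | 2432000.00
removed quarter-circle | -490.87 | 10.61 | 149.39 | -5208.33 | -73331.48
Σ | 29909.13 |  |  | 2882791.67 | 2358668.52
x̄ = 2882791.67 / 29909.13 = 96.39 mm
ȳ = 2358668.52 / 29909.13 = 78.86 mm

x̄ = 96.39 mm, ȳ = 78.86 mm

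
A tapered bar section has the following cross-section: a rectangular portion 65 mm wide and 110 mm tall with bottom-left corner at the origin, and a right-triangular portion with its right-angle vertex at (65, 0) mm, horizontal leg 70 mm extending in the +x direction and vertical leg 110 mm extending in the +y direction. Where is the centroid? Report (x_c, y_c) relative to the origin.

rectangular portion: A = 65 × 110 = 7150.00, centroid at (32.50, 55.00).
triangular portion: A = ½·70·110 = 3850.00, centroid at (88.33, 36.67).
ΣA = 11000.00 mm², ΣAx_c = 572458.33 mm³, ΣAy_c = 534416.67 mm³.
x_c = 572458.33/11000.00 = 52.04 mm; y_c = 534416.67/11000.00 = 48.58 mm.

x_c = 52.04 mm, y_c = 48.58 mm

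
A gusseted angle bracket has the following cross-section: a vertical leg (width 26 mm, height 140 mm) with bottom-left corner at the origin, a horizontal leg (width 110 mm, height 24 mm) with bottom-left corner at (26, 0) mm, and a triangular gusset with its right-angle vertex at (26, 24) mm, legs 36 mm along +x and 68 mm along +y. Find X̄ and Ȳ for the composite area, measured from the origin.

Part | A | x̄ᵢ | ȳᵢ | A·x̄ᵢ | A·ȳᵢ
vertical leg | 3640.00 | 13.00 | 70.00 | 47320.00 | 254800.00
horizontal leg | 2640.00 | 81.00 | 12.00 | 213840.00 | 31680.00
gusset | 1224.00 | 38.00 | 46.67 | 46512.00 | 57120.00
Σ | 7504.00 |  |  | 307672.00 | 343600.00
X̄ = 307672.00 / 7504.00 = 41.00 mm
Ȳ = 343600.00 / 7504.00 = 45.79 mm

X̄ = 41.00 mm, Ȳ = 45.79 mm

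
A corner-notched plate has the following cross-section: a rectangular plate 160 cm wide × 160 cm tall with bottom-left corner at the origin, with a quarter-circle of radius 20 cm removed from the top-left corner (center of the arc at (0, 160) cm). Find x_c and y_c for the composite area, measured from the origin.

Part | A | x̄ᵢ | ȳᵢ | A·x̄ᵢ | A·ȳᵢ
plate | 25600.00 | 80.00 | 80.00 | 2048000.00 | 2048000.00
removed quarter-circle | -314.16 | 8.49 | 151.51 | -2666.67 | -47598.82
Σ | 25285.84 |  |  | 2045333.33 | 2000401.18
x_c = 2045333.33 / 25285.84 = 80.89 cm
y_c = 2000401.18 / 25285.84 = 79.11 cm

x_c = 80.89 cm, y_c = 79.11 cm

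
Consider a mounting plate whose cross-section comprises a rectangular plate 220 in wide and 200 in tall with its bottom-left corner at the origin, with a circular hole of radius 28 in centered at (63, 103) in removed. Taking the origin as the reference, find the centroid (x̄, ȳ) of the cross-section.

Part | A | x̄ᵢ | ȳᵢ | A·x̄ᵢ | A·ȳᵢ
plate | 44000.00 | 110.00 | 100.00 | 4840000.00 | 4400000.00
hole | -2463.01 | 63.00 | 103.00 | -155169.54 | -253689.89
Σ | 41536.99 |  |  | 4684830.46 | 4146310.11
x̄ = 4684830.46 / 41536.99 = 112.79 in
ȳ = 4146310.11 / 41536.99 = 99.82 in

x̄ = 112.79 in, ȳ = 99.82 in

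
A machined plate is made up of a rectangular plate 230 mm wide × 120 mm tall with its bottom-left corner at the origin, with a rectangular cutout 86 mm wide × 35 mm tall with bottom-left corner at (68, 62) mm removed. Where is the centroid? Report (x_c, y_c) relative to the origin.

plate: A = 230 × 120 = 27600.00, centroid at (115.00, 60.00).
hole: A = −(86 × 35) = -3010.00, centroid at (111.00, 79.50).
ΣA = 24590.00 mm², ΣAx_c = 2839890.00 mm³, ΣAy_c = 1416705.00 mm³.
x_c = 2839890.00/24590.00 = 115.49 mm; y_c = 1416705.00/24590.00 = 57.61 mm.

x_c = 115.49 mm, y_c = 57.61 mm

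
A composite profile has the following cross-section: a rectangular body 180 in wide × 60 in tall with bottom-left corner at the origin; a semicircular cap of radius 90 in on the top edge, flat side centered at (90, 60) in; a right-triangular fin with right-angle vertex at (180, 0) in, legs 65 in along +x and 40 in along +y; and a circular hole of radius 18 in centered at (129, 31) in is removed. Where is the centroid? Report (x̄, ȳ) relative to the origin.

rectangular body: A = 180 × 60 = 10800.00, centroid at (90.00, 30.00).
semicircular top: A = ½π·90² = 12723.45, centroid at (90.00, 98.20).
triangular fin: A = ½·65·40 = 1300.00, centroid at (201.67, 13.33).
hole: A = −π·18² = -1017.88, centroid at (129.00, 31.00).
ΣA = 23805.57 in², ΣAx̄ = 2247971.18 in³, ΣAȳ = 1559186.19 in³.
x̄ = 2247971.18/23805.57 = 94.43 in; ȳ = 1559186.19/23805.57 = 65.50 in.

x̄ = 94.43 in, ȳ = 65.50 in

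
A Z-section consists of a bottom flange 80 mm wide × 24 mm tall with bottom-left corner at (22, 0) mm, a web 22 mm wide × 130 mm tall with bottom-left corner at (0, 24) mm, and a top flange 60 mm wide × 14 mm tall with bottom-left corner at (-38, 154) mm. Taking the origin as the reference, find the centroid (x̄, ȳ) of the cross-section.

Part | A | x̄ᵢ | ȳᵢ | A·x̄ᵢ | A·ȳᵢ
bottom flange | 1920.00 | 62.00 | 12.00 | 119040.00 | 23040.00
web | 2860.00 | 11.00 | 89.00 | 31460.00 | 254540.00
top flange | 840.00 | -8.00 | 161.00 | -6720.00 | 135240.00
Σ | 5620.00 |  |  | 143780.00 | 412820.00
x̄ = 143780.00 / 5620.00 = 25.58 mm
ȳ = 412820.00 / 5620.00 = 73.46 mm

x̄ = 25.58 mm, ȳ = 73.46 mm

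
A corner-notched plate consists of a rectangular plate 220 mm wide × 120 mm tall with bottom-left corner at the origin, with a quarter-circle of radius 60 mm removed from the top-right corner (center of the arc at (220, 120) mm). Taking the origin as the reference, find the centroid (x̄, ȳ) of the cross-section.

x̄ = 99.86 mm, ȳ = 55.86 mm

plate: A = 220 × 120 = 26400.00, centroid at (110.00, 60.00).
removed quarter-circle: A = −¼π·60² = -2827.43, centroid at (194.54, 94.54).
ΣA = 23572.57 mm²
ΣAx̄ = (26400.00)(110.00) + (-2827.43)(194.54) = 2353964.65 mm³
ΣAȳ = (26400.00)(60.00) + (-2827.43)(94.54) = 1316707.99 mm³
x̄ = 2353964.65 / 23572.57 = 99.86 mm
ȳ = 1316707.99 / 23572.57 = 55.86 mm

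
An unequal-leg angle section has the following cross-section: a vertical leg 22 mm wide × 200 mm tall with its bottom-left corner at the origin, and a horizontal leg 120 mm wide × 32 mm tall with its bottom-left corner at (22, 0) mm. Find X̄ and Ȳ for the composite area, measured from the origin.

vertical leg: A = 22 × 200 = 4400.00, centroid at (11.00, 100.00).
horizontal leg: A = 120 × 32 = 3840.00, centroid at (82.00, 16.00).
ΣA = 8240.00 mm², ΣAX̄ = 363280.00 mm³, ΣAȲ = 501440.00 mm³.
X̄ = 363280.00/8240.00 = 44.09 mm; Ȳ = 501440.00/8240.00 = 60.85 mm.

X̄ = 44.09 mm, Ȳ = 60.85 mm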